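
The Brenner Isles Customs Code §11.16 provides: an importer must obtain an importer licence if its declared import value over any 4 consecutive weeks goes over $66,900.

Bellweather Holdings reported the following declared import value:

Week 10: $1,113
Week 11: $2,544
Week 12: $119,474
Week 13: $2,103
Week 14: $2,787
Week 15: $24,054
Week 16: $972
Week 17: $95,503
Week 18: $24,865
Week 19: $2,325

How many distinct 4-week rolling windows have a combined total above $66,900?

6

Week 10–Week 13: $1,113 + $2,544 + $119,474 + $2,103 = $125,234 (over)
Week 11–Week 14: $2,544 + $119,474 + $2,103 + $2,787 = $126,908 (over)
Week 12–Week 15: $119,474 + $2,103 + $2,787 + $24,054 = $148,418 (over)
Week 13–Week 16: $2,103 + $2,787 + $24,054 + $972 = $29,916 (under)
Week 14–Week 17: $2,787 + $24,054 + $972 + $95,503 = $123,316 (over)
Week 15–Week 18: $24,054 + $972 + $95,503 + $24,865 = $145,394 (over)
Week 16–Week 19: $972 + $95,503 + $24,865 + $2,325 = $123,665 (over)
6 windows exceed the threshold.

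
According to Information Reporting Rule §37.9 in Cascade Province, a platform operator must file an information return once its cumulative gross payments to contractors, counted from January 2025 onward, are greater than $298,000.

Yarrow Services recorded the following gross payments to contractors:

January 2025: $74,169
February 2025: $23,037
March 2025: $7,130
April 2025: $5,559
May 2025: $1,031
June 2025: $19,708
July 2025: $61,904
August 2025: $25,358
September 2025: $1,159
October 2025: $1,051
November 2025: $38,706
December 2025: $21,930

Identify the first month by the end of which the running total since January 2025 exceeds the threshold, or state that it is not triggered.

Not triggered

Through January 2025: $74,169
Through February 2025: $97,206
Through March 2025: $104,336
Through April 2025: $109,895
Through May 2025: $110,926
Through June 2025: $130,634
Through July 2025: $192,538
Through August 2025: $217,896
Through September 2025: $219,055
Through October 2025: $220,106
Through November 2025: $258,812
Through December 2025: $280,742
Final cumulative total $280,742 ≤ $298,000; the threshold is never exceeded.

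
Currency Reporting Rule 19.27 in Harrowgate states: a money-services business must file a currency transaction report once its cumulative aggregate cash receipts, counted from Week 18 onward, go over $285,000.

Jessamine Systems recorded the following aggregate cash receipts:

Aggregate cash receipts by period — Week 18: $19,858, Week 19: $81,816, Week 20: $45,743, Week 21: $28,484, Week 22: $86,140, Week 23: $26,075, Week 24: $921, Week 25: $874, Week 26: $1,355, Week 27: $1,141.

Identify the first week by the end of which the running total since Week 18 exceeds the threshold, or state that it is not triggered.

Through Week 18: $19,858
Through Week 19: $101,674
Through Week 20: $147,417
Through Week 21: $175,901
Through Week 22: $262,041
Through Week 23: $288,116 ← exceeds threshold

Week 23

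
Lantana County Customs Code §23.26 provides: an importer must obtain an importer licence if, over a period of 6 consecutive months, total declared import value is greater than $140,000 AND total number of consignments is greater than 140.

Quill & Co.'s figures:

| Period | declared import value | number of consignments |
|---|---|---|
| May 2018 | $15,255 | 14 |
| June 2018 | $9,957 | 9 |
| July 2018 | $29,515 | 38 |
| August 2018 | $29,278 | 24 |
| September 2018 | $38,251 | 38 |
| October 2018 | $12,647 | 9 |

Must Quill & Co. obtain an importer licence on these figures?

No

Total declared import value: $15,255 + $9,957 + $29,515 + $29,278 + $38,251 + $12,647 = $134,903 (≤ $140,000).
Total number of consignments: 14 + 9 + 38 + 24 + 38 + 9 = 132 (≤ 140).
The test is 'and': the rule requires both, and at least one is not exceeded.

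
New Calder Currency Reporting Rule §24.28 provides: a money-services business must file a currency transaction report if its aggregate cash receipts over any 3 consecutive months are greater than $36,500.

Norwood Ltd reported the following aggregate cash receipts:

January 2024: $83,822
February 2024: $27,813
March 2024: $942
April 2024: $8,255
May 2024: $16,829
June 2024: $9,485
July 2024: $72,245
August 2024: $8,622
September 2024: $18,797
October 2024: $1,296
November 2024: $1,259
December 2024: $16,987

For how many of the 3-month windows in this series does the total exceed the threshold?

January 2024–March 2024: $83,822 + $27,813 + $942 = $112,577 (over)
February 2024–April 2024: $27,813 + $942 + $8,255 = $37,010 (over)
March 2024–May 2024: $942 + $8,255 + $16,829 = $26,026 (under)
April 2024–June 2024: $8,255 + $16,829 + $9,485 = $34,569 (under)
May 2024–July 2024: $16,829 + $9,485 + $72,245 = $98,559 (over)
June 2024–August 2024: $9,485 + $72,245 + $8,622 = $90,352 (over)
July 2024–September 2024: $72,245 + $8,622 + $18,797 = $99,664 (over)
August 2024–October 2024: $8,622 + $18,797 + $1,296 = $28,715 (under)
September 2024–November 2024: $18,797 + $1,296 + $1,259 = $21,352 (under)
October 2024–December 2024: $1,296 + $1,259 + $16,987 = $19,542 (under)
5 windows exceed the threshold.

5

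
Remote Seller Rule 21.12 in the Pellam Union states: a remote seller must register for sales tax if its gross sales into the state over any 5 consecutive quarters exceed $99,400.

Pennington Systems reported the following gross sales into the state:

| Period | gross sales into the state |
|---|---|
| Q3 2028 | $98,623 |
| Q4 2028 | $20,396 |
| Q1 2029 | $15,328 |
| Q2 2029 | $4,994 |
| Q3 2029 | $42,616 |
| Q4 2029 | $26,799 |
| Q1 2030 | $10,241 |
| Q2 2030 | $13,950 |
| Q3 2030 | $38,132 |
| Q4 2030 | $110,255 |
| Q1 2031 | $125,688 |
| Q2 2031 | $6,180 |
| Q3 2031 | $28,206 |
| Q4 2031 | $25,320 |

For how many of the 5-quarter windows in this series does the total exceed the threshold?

9

Q3 2028–Q3 2029: $98,623 + $20,396 + $15,328 + $4,994 + $42,616 = $181,957 (over)
Q4 2028–Q4 2029: $20,396 + $15,328 + $4,994 + $42,616 + $26,799 = $110,133 (over)
Q1 2029–Q1 2030: $15,328 + $4,994 + $42,616 + $26,799 + $10,241 = $99,978 (over)
Q2 2029–Q2 2030: $4,994 + $42,616 + $26,799 + $10,241 + $13,950 = $98,600 (under)
Q3 2029–Q3 2030: $42,616 + $26,799 + $10,241 + $13,950 + $38,132 = $131,738 (over)
Q4 2029–Q4 2030: $26,799 + $10,241 + $13,950 + $38,132 + $110,255 = $199,377 (over)
Q1 2030–Q1 2031: $10,241 + $13,950 + $38,132 + $110,255 + $125,688 = $298,266 (over)
Q2 2030–Q2 2031: $13,950 + $38,132 + $110,255 + $125,688 + $6,180 = $294,205 (over)
Q3 2030–Q3 2031: $38,132 + $110,255 + $125,688 + $6,180 + $28,206 = $308,461 (over)
Q4 2030–Q4 2031: $110,255 + $125,688 + $6,180 + $28,206 + $25,320 = $295,649 (over)
9 windows exceed the threshold.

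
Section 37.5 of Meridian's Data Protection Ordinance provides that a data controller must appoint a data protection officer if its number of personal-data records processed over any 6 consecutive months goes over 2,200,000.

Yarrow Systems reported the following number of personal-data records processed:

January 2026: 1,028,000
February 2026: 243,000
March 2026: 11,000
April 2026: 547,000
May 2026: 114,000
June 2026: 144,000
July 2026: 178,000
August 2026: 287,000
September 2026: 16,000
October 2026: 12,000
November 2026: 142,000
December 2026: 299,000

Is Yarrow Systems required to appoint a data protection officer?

January 2026–June 2026: 1,028,000 + 243,000 + 11,000 + 547,000 + 114,000 + 144,000 = 2,087,000 (under)
February 2026–July 2026: 243,000 + 11,000 + 547,000 + 114,000 + 144,000 + 178,000 = 1,237,000 (under)
March 2026–August 2026: 11,000 + 547,000 + 114,000 + 144,000 + 178,000 + 287,000 = 1,281,000 (under)
April 2026–September 2026: 547,000 + 114,000 + 144,000 + 178,000 + 287,000 + 16,000 = 1,286,000 (under)
May 2026–October 2026: 114,000 + 144,000 + 178,000 + 287,000 + 16,000 + 12,000 = 751,000 (under)
June 2026–November 2026: 144,000 + 178,000 + 287,000 + 16,000 + 12,000 + 142,000 = 779,000 (under)
July 2026–December 2026: 178,000 + 287,000 + 16,000 + 12,000 + 142,000 + 299,000 = 934,000 (under)
No window exceeds 2,200,000.

No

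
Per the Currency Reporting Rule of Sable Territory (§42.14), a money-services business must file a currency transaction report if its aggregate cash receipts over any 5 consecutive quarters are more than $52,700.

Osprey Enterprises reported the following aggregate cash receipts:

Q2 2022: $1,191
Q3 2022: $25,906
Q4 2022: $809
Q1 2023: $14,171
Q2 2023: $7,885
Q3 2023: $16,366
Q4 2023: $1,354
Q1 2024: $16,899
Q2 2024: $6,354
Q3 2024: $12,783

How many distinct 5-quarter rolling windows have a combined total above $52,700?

Q2 2022–Q2 2023: $1,191 + $25,906 + $809 + $14,171 + $7,885 = $49,962 (under)
Q3 2022–Q3 2023: $25,906 + $809 + $14,171 + $7,885 + $16,366 = $65,137 (over)
Q4 2022–Q4 2023: $809 + $14,171 + $7,885 + $16,366 + $1,354 = $40,585 (under)
Q1 2023–Q1 2024: $14,171 + $7,885 + $16,366 + $1,354 + $16,899 = $56,675 (over)
Q2 2023–Q2 2024: $7,885 + $16,366 + $1,354 + $16,899 + $6,354 = $48,858 (under)
Q3 2023–Q3 2024: $16,366 + $1,354 + $16,899 + $6,354 + $12,783 = $53,756 (over)
3 windows exceed the threshold.

3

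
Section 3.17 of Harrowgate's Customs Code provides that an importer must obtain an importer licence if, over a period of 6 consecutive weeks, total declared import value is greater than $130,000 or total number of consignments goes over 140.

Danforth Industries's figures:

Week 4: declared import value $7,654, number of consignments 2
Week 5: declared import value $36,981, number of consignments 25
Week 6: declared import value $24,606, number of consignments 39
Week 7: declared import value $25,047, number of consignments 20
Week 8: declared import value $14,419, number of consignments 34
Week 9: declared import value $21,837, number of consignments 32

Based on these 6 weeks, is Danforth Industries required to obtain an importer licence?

Total declared import value: $7,654 + $36,981 + $24,606 + $25,047 + $14,419 + $21,837 = $130,544 (> $130,000).
Total number of consignments: 2 + 25 + 39 + 20 + 34 + 32 = 152 (> 140).
The test is 'or': at least one threshold is exceeded.

Yes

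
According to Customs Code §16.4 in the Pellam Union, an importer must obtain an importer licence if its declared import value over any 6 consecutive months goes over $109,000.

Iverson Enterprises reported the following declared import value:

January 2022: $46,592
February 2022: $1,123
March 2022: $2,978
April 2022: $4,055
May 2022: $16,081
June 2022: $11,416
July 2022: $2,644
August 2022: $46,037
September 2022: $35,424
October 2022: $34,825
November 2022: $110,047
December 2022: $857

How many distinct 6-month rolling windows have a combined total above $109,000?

4

January 2022–June 2022: $46,592 + $1,123 + $2,978 + $4,055 + $16,081 + $11,416 = $82,245 (under)
February 2022–July 2022: $1,123 + $2,978 + $4,055 + $16,081 + $11,416 + $2,644 = $38,297 (under)
March 2022–August 2022: $2,978 + $4,055 + $16,081 + $11,416 + $2,644 + $46,037 = $83,211 (under)
April 2022–September 2022: $4,055 + $16,081 + $11,416 + $2,644 + $46,037 + $35,424 = $115,657 (over)
May 2022–October 2022: $16,081 + $11,416 + $2,644 + $46,037 + $35,424 + $34,825 = $146,427 (over)
June 2022–November 2022: $11,416 + $2,644 + $46,037 + $35,424 + $34,825 + $110,047 = $240,393 (over)
July 2022–December 2022: $2,644 + $46,037 + $35,424 + $34,825 + $110,047 + $857 = $229,834 (over)
4 windows exceed the threshold.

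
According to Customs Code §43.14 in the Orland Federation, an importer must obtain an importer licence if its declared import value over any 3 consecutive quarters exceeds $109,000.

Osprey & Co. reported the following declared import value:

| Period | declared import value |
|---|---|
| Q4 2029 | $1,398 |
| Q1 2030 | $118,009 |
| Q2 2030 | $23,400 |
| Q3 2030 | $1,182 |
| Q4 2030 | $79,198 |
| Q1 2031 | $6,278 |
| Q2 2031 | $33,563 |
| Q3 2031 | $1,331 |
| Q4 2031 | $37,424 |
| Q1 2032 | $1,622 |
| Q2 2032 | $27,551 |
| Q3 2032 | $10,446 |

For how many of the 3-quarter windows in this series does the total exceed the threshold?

Q4 2029–Q2 2030: $1,398 + $118,009 + $23,400 = $142,807 (over)
Q1 2030–Q3 2030: $118,009 + $23,400 + $1,182 = $142,591 (over)
Q2 2030–Q4 2030: $23,400 + $1,182 + $79,198 = $103,780 (under)
Q3 2030–Q1 2031: $1,182 + $79,198 + $6,278 = $86,658 (under)
Q4 2030–Q2 2031: $79,198 + $6,278 + $33,563 = $119,039 (over)
Q1 2031–Q3 2031: $6,278 + $33,563 + $1,331 = $41,172 (under)
Q2 2031–Q4 2031: $33,563 + $1,331 + $37,424 = $72,318 (under)
Q3 2031–Q1 2032: $1,331 + $37,424 + $1,622 = $40,377 (under)
Q4 2031–Q2 2032: $37,424 + $1,622 + $27,551 = $66,597 (under)
Q1 2032–Q3 2032: $1,622 + $27,551 + $10,446 = $39,619 (under)
3 windows exceed the threshold.

3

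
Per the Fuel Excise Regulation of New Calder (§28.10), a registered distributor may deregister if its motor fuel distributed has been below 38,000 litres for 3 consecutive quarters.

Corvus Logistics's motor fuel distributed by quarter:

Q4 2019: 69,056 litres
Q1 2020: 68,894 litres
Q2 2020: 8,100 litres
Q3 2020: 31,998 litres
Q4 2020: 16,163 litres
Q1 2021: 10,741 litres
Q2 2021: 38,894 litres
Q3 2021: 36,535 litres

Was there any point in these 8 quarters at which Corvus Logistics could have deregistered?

Yes

Quarters below 38,000 litres: Q2 2020, Q3 2020, Q4 2020, Q1 2021, Q3 2021.
Longest run of consecutive quarters below the threshold: 4.
4 ≥ 3, so Corvus Logistics became eligible.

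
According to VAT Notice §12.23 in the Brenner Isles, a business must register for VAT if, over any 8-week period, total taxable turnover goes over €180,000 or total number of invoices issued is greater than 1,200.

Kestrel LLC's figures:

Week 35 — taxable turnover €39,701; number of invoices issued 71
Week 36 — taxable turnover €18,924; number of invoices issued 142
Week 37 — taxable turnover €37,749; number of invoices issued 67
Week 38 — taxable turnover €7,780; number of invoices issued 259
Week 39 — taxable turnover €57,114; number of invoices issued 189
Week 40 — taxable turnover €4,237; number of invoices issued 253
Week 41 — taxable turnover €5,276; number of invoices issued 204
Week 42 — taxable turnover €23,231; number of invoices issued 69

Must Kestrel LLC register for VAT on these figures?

Total taxable turnover: €39,701 + €18,924 + €37,749 + €7,780 + €57,114 + €4,237 + €5,276 + €23,231 = €194,012 (> €180,000).
Total number of invoices issued: 71 + 142 + 67 + 259 + 189 + 253 + 204 + 69 = 1,254 (> 1,200).
The test is 'or': at least one threshold is exceeded.

Yes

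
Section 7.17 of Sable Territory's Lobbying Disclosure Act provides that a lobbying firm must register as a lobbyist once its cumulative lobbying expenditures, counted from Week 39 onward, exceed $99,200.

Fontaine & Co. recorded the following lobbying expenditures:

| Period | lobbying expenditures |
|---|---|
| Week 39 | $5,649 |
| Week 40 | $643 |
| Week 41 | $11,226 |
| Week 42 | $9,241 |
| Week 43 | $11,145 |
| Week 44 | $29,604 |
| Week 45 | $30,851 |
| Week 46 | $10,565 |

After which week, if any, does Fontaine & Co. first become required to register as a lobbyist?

Week 46

Through Week 39: $5,649
Through Week 40: $6,292
Through Week 41: $17,518
Through Week 42: $26,759
Through Week 43: $37,904
Through Week 44: $67,508
Through Week 45: $98,359
Through Week 46: $108,924 ← exceeds threshold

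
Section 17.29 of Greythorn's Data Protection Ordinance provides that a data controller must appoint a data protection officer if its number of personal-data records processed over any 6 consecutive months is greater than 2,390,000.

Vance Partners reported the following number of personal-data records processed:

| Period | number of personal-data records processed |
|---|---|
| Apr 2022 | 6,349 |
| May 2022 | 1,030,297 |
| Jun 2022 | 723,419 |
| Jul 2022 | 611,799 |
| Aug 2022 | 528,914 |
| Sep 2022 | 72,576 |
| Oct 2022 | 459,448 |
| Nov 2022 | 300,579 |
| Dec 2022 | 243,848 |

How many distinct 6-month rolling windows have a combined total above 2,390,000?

Apr 2022–Sep 2022: 6,349 + 1,030,297 + 723,419 + 611,799 + 528,914 + 72,576 = 2,973,354 (over)
May 2022–Oct 2022: 1,030,297 + 723,419 + 611,799 + 528,914 + 72,576 + 459,448 = 3,426,453 (over)
Jun 2022–Nov 2022: 723,419 + 611,799 + 528,914 + 72,576 + 459,448 + 300,579 = 2,696,735 (over)
Jul 2022–Dec 2022: 611,799 + 528,914 + 72,576 + 459,448 + 300,579 + 243,848 = 2,217,164 (under)
3 windows exceed the threshold.

3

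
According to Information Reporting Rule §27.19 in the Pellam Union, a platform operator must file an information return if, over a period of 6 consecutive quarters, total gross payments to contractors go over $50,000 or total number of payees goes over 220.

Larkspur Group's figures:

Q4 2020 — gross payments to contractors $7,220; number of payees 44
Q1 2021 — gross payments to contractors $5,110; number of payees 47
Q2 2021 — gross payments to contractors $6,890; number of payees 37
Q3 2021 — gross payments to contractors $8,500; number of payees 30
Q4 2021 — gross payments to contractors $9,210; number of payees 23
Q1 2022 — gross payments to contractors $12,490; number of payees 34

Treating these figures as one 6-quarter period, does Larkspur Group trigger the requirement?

Total gross payments to contractors: $7,220 + $5,110 + $6,890 + $8,500 + $9,210 + $12,490 = $49,420 (≤ $50,000).
Total number of payees: 44 + 47 + 37 + 30 + 23 + 34 = 215 (≤ 220).
The test is 'or': neither threshold is exceeded.

No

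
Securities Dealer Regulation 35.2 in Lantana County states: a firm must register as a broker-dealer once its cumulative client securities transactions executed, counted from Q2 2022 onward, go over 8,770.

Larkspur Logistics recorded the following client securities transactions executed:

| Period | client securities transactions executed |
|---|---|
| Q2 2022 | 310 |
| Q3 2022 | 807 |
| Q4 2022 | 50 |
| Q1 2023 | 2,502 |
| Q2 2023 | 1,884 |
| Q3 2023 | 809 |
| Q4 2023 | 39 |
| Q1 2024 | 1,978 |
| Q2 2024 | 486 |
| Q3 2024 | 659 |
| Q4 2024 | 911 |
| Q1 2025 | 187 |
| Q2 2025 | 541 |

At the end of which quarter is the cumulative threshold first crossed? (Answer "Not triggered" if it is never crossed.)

Through Q2 2022: 310
Through Q3 2022: 1,117
Through Q4 2022: 1,167
Through Q1 2023: 3,669
Through Q2 2023: 5,553
Through Q3 2023: 6,362
Through Q4 2023: 6,401
Through Q1 2024: 8,379
Through Q2 2024: 8,865 ← exceeds threshold

Q2 2024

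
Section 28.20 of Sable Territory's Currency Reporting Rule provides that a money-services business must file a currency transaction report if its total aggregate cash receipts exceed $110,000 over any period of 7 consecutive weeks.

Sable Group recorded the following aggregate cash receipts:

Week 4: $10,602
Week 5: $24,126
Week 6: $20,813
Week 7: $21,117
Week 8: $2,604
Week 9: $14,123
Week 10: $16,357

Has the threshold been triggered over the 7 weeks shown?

Total aggregate cash receipts: $10,602 + $24,126 + $20,813 + $21,117 + $2,604 + $14,123 + $16,357 = $109,742.
$109,742 ≤ $110,000, so the threshold is not exceeded.

No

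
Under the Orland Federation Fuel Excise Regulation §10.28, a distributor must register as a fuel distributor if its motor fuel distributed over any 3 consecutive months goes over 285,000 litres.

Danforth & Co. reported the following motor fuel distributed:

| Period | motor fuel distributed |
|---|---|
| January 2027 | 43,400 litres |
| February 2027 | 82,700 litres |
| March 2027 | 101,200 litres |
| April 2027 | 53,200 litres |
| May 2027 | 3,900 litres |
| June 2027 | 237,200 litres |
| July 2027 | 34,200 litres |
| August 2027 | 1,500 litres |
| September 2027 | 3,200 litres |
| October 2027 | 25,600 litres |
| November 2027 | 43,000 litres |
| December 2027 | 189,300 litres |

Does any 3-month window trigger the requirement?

January 2027–March 2027: 43,400 litres + 82,700 litres + 101,200 litres = 227,300 litres (under)
February 2027–April 2027: 82,700 litres + 101,200 litres + 53,200 litres = 237,100 litres (under)
March 2027–May 2027: 101,200 litres + 53,200 litres + 3,900 litres = 158,300 litres (under)
April 2027–June 2027: 53,200 litres + 3,900 litres + 237,200 litres = 294,300 litres (over)
May 2027–July 2027: 3,900 litres + 237,200 litres + 34,200 litres = 275,300 litres (under)
June 2027–August 2027: 237,200 litres + 34,200 litres + 1,500 litres = 272,900 litres (under)
July 2027–September 2027: 34,200 litres + 1,500 litres + 3,200 litres = 38,900 litres (under)
August 2027–October 2027: 1,500 litres + 3,200 litres + 25,600 litres = 30,300 litres (under)
September 2027–November 2027: 3,200 litres + 25,600 litres + 43,000 litres = 71,800 litres (under)
October 2027–December 2027: 25,600 litres + 43,000 litres + 189,300 litres = 257,900 litres (under)
At least one window exceeds 285,000 litres.

Yes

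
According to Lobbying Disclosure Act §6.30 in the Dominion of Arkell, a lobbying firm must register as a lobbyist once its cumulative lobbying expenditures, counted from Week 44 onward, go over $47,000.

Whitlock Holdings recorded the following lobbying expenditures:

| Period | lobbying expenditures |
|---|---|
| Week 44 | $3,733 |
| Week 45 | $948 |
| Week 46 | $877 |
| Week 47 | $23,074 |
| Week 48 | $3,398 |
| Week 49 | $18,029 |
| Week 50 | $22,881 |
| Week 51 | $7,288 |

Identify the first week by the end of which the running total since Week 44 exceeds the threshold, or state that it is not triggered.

Week 49

Through Week 44: $3,733
Through Week 45: $4,681
Through Week 46: $5,558
Through Week 47: $28,632
Through Week 48: $32,030
Through Week 49: $50,059 ← exceeds threshold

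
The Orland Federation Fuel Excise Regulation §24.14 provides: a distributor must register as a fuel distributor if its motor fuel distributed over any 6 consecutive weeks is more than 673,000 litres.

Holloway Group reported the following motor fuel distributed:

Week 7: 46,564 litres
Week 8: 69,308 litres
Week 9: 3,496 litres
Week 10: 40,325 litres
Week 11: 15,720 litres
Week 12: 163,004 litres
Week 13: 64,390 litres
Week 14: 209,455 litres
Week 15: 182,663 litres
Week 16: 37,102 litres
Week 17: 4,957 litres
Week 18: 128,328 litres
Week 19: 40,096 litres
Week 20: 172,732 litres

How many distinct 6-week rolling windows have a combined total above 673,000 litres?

1

Week 7–Week 12: 46,564 litres + 69,308 litres + 3,496 litres + 40,325 litres + 15,720 litres + 163,004 litres = 338,417 litres (under)
Week 8–Week 13: 69,308 litres + 3,496 litres + 40,325 litres + 15,720 litres + 163,004 litres + 64,390 litres = 356,243 litres (under)
Week 9–Week 14: 3,496 litres + 40,325 litres + 15,720 litres + 163,004 litres + 64,390 litres + 209,455 litres = 496,390 litres (under)
Week 10–Week 15: 40,325 litres + 15,720 litres + 163,004 litres + 64,390 litres + 209,455 litres + 182,663 litres = 675,557 litres (over)
Week 11–Week 16: 15,720 litres + 163,004 litres + 64,390 litres + 209,455 litres + 182,663 litres + 37,102 litres = 672,334 litres (under)
Week 12–Week 17: 163,004 litres + 64,390 litres + 209,455 litres + 182,663 litres + 37,102 litres + 4,957 litres = 661,571 litres (under)
Week 13–Week 18: 64,390 litres + 209,455 litres + 182,663 litres + 37,102 litres + 4,957 litres + 128,328 litres = 626,895 litres (under)
Week 14–Week 19: 209,455 litres + 182,663 litres + 37,102 litres + 4,957 litres + 128,328 litres + 40,096 litres = 602,601 litres (under)
Week 15–Week 20: 182,663 litres + 37,102 litres + 4,957 litres + 128,328 litres + 40,096 litres + 172,732 litres = 565,878 litres (under)
1 window exceeds the threshold.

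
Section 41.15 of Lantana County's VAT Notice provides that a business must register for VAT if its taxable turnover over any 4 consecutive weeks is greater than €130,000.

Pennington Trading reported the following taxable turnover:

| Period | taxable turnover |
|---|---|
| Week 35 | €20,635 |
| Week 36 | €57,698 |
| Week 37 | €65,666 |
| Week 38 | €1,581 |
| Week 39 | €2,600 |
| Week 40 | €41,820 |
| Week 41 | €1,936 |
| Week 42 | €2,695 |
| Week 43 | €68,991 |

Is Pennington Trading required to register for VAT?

Week 35–Week 38: €20,635 + €57,698 + €65,666 + €1,581 = €145,580 (over)
Week 36–Week 39: €57,698 + €65,666 + €1,581 + €2,600 = €127,545 (under)
Week 37–Week 40: €65,666 + €1,581 + €2,600 + €41,820 = €111,667 (under)
Week 38–Week 41: €1,581 + €2,600 + €41,820 + €1,936 = €47,937 (under)
Week 39–Week 42: €2,600 + €41,820 + €1,936 + €2,695 = €49,051 (under)
Week 40–Week 43: €41,820 + €1,936 + €2,695 + €68,991 = €115,442 (under)
At least one window exceeds €130,000.

Yes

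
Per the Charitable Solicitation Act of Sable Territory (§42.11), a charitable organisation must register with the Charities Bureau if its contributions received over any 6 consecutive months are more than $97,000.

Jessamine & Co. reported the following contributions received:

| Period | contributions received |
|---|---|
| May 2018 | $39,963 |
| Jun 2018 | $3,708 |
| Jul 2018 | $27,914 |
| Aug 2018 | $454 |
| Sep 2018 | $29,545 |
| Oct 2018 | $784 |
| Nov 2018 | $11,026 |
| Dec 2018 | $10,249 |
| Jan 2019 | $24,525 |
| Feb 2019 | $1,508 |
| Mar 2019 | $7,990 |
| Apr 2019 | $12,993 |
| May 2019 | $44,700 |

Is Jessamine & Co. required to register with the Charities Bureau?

May 2018–Oct 2018: $39,963 + $3,708 + $27,914 + $454 + $29,545 + $784 = $102,368 (over)
Jun 2018–Nov 2018: $3,708 + $27,914 + $454 + $29,545 + $784 + $11,026 = $73,431 (under)
Jul 2018–Dec 2018: $27,914 + $454 + $29,545 + $784 + $11,026 + $10,249 = $79,972 (under)
Aug 2018–Jan 2019: $454 + $29,545 + $784 + $11,026 + $10,249 + $24,525 = $76,583 (under)
Sep 2018–Feb 2019: $29,545 + $784 + $11,026 + $10,249 + $24,525 + $1,508 = $77,637 (under)
Oct 2018–Mar 2019: $784 + $11,026 + $10,249 + $24,525 + $1,508 + $7,990 = $56,082 (under)
Nov 2018–Apr 2019: $11,026 + $10,249 + $24,525 + $1,508 + $7,990 + $12,993 = $68,291 (under)
Dec 2018–May 2019: $10,249 + $24,525 + $1,508 + $7,990 + $12,993 + $44,700 = $101,965 (over)
At least one window exceeds $97,000.

Yes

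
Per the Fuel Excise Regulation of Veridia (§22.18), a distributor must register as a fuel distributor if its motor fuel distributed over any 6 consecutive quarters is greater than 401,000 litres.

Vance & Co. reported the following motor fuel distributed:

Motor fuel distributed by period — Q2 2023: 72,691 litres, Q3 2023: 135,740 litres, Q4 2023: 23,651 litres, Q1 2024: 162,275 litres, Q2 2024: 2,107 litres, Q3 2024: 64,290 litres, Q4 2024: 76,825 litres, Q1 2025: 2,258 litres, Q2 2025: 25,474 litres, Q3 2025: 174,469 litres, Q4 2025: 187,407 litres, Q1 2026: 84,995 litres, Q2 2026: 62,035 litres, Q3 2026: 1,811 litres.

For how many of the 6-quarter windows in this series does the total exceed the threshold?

Q2 2023–Q3 2024: 72,691 litres + 135,740 litres + 23,651 litres + 162,275 litres + 2,107 litres + 64,290 litres = 460,754 litres (over)
Q3 2023–Q4 2024: 135,740 litres + 23,651 litres + 162,275 litres + 2,107 litres + 64,290 litres + 76,825 litres = 464,888 litres (over)
Q4 2023–Q1 2025: 23,651 litres + 162,275 litres + 2,107 litres + 64,290 litres + 76,825 litres + 2,258 litres = 331,406 litres (under)
Q1 2024–Q2 2025: 162,275 litres + 2,107 litres + 64,290 litres + 76,825 litres + 2,258 litres + 25,474 litres = 333,229 litres (under)
Q2 2024–Q3 2025: 2,107 litres + 64,290 litres + 76,825 litres + 2,258 litres + 25,474 litres + 174,469 litres = 345,423 litres (under)
Q3 2024–Q4 2025: 64,290 litres + 76,825 litres + 2,258 litres + 25,474 litres + 174,469 litres + 187,407 litres = 530,723 litres (over)
Q4 2024–Q1 2026: 76,825 litres + 2,258 litres + 25,474 litres + 174,469 litres + 187,407 litres + 84,995 litres = 551,428 litres (over)
Q1 2025–Q2 2026: 2,258 litres + 25,474 litres + 174,469 litres + 187,407 litres + 84,995 litres + 62,035 litres = 536,638 litres (over)
Q2 2025–Q3 2026: 25,474 litres + 174,469 litres + 187,407 litres + 84,995 litres + 62,035 litres + 1,811 litres = 536,191 litres (over)
6 windows exceed the threshold.

6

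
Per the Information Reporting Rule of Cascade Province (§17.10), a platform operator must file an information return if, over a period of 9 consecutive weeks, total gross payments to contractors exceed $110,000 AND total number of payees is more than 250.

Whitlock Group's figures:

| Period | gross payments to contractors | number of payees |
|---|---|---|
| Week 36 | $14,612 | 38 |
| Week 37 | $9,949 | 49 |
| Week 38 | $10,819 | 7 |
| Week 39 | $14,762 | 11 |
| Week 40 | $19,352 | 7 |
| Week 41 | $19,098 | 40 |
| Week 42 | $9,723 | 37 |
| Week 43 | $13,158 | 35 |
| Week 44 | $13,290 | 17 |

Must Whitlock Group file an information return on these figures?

No

Total gross payments to contractors: $14,612 + $9,949 + $10,819 + $14,762 + $19,352 + $19,098 + $9,723 + $13,158 + $13,290 = $124,763 (> $110,000).
Total number of payees: 38 + 49 + 7 + 11 + 7 + 40 + 37 + 35 + 17 = 241 (≤ 250).
The test is 'and': the rule requires both, and at least one is not exceeded.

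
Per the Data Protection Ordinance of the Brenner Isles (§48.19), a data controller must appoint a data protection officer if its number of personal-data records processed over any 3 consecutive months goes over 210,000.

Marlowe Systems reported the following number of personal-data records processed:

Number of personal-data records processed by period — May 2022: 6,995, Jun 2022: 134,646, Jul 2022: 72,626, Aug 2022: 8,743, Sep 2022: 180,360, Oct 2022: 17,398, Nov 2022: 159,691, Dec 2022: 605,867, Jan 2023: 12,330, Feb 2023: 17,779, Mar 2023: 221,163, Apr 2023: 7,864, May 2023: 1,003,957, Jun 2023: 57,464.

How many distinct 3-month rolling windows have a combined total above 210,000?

May 2022–Jul 2022: 6,995 + 134,646 + 72,626 = 214,267 (over)
Jun 2022–Aug 2022: 134,646 + 72,626 + 8,743 = 216,015 (over)
Jul 2022–Sep 2022: 72,626 + 8,743 + 180,360 = 261,729 (over)
Aug 2022–Oct 2022: 8,743 + 180,360 + 17,398 = 206,501 (under)
Sep 2022–Nov 2022: 180,360 + 17,398 + 159,691 = 357,449 (over)
Oct 2022–Dec 2022: 17,398 + 159,691 + 605,867 = 782,956 (over)
Nov 2022–Jan 2023: 159,691 + 605,867 + 12,330 = 777,888 (over)
Dec 2022–Feb 2023: 605,867 + 12,330 + 17,779 = 635,976 (over)
Jan 2023–Mar 2023: 12,330 + 17,779 + 221,163 = 251,272 (over)
Feb 2023–Apr 2023: 17,779 + 221,163 + 7,864 = 246,806 (over)
Mar 2023–May 2023: 221,163 + 7,864 + 1,003,957 = 1,232,984 (over)
Apr 2023–Jun 2023: 7,864 + 1,003,957 + 57,464 = 1,069,285 (over)
11 windows exceed the threshold.

11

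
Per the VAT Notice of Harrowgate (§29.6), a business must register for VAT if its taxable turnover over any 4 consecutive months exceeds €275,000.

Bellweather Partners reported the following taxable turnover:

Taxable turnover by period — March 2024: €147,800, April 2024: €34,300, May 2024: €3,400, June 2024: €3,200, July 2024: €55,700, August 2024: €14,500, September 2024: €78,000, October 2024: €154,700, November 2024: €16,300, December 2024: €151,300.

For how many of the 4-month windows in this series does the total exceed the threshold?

March 2024–June 2024: €147,800 + €34,300 + €3,400 + €3,200 = €188,700 (under)
April 2024–July 2024: €34,300 + €3,400 + €3,200 + €55,700 = €96,600 (under)
May 2024–August 2024: €3,400 + €3,200 + €55,700 + €14,500 = €76,800 (under)
June 2024–September 2024: €3,200 + €55,700 + €14,500 + €78,000 = €151,400 (under)
July 2024–October 2024: €55,700 + €14,500 + €78,000 + €154,700 = €302,900 (over)
August 2024–November 2024: €14,500 + €78,000 + €154,700 + €16,300 = €263,500 (under)
September 2024–December 2024: €78,000 + €154,700 + €16,300 + €151,300 = €400,300 (over)
2 windows exceed the threshold.

2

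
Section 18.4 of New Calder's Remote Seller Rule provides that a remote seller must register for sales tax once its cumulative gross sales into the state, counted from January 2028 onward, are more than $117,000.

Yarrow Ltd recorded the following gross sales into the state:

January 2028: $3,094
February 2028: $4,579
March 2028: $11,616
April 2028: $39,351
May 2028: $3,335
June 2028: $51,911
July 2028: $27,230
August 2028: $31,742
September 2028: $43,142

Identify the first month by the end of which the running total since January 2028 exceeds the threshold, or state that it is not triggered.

Through January 2028: $3,094
Through February 2028: $7,673
Through March 2028: $19,289
Through April 2028: $58,640
Through May 2028: $61,975
Through June 2028: $113,886
Through July 2028: $141,116 ← exceeds threshold

July 2028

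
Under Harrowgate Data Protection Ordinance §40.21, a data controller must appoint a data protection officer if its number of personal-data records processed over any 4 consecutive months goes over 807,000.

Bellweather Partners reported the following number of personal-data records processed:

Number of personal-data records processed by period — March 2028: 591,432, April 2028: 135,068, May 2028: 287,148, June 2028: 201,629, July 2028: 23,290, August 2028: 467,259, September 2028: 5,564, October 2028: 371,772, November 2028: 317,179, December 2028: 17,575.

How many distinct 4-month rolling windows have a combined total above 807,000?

4

March 2028–June 2028: 591,432 + 135,068 + 287,148 + 201,629 = 1,215,277 (over)
April 2028–July 2028: 135,068 + 287,148 + 201,629 + 23,290 = 647,135 (under)
May 2028–August 2028: 287,148 + 201,629 + 23,290 + 467,259 = 979,326 (over)
June 2028–September 2028: 201,629 + 23,290 + 467,259 + 5,564 = 697,742 (under)
July 2028–October 2028: 23,290 + 467,259 + 5,564 + 371,772 = 867,885 (over)
August 2028–November 2028: 467,259 + 5,564 + 371,772 + 317,179 = 1,161,774 (over)
September 2028–December 2028: 5,564 + 371,772 + 317,179 + 17,575 = 712,090 (under)
4 windows exceed the threshold.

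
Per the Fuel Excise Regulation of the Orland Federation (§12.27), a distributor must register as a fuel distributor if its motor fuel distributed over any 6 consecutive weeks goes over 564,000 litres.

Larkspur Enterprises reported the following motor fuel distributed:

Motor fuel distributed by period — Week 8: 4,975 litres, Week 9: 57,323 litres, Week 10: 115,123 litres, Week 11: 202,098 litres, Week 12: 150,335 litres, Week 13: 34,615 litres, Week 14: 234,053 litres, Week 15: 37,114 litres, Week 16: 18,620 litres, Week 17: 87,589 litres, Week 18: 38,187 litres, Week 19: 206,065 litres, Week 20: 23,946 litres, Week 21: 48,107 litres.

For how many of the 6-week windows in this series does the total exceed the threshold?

Week 8–Week 13: 4,975 litres + 57,323 litres + 115,123 litres + 202,098 litres + 150,335 litres + 34,615 litres = 564,469 litres (over)
Week 9–Week 14: 57,323 litres + 115,123 litres + 202,098 litres + 150,335 litres + 34,615 litres + 234,053 litres = 793,547 litres (over)
Week 10–Week 15: 115,123 litres + 202,098 litres + 150,335 litres + 34,615 litres + 234,053 litres + 37,114 litres = 773,338 litres (over)
Week 11–Week 16: 202,098 litres + 150,335 litres + 34,615 litres + 234,053 litres + 37,114 litres + 18,620 litres = 676,835 litres (over)
Week 12–Week 17: 150,335 litres + 34,615 litres + 234,053 litres + 37,114 litres + 18,620 litres + 87,589 litres = 562,326 litres (under)
Week 13–Week 18: 34,615 litres + 234,053 litres + 37,114 litres + 18,620 litres + 87,589 litres + 38,187 litres = 450,178 litres (under)
Week 14–Week 19: 234,053 litres + 37,114 litres + 18,620 litres + 87,589 litres + 38,187 litres + 206,065 litres = 621,628 litres (over)
Week 15–Week 20: 37,114 litres + 18,620 litres + 87,589 litres + 38,187 litres + 206,065 litres + 23,946 litres = 411,521 litres (under)
Week 16–Week 21: 18,620 litres + 87,589 litres + 38,187 litres + 206,065 litres + 23,946 litres + 48,107 litres = 422,514 litres (under)
5 windows exceed the threshold.

5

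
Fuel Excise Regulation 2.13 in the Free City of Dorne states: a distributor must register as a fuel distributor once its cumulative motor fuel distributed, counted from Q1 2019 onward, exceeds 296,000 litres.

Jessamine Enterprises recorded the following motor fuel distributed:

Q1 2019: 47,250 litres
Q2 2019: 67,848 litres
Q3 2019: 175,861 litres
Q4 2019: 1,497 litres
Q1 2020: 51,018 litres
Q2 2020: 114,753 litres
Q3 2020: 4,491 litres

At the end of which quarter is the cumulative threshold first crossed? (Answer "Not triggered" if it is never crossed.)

Through Q1 2019: 47,250 litres
Through Q2 2019: 115,098 litres
Through Q3 2019: 290,959 litres
Through Q4 2019: 292,456 litres
Through Q1 2020: 343,474 litres ← exceeds threshold

Q1 2020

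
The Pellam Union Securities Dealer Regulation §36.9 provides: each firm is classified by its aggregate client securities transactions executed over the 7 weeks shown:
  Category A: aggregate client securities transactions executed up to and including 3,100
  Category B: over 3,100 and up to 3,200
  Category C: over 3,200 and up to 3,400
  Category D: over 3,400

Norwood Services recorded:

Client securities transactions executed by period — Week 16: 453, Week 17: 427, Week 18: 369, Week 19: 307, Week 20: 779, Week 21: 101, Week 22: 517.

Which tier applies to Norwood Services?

Aggregate client securities transactions executed: 453 + 427 + 369 + 307 + 779 + 101 + 517 = 2,953.
2,953 ≤ 3,100, so Category A applies.

Category A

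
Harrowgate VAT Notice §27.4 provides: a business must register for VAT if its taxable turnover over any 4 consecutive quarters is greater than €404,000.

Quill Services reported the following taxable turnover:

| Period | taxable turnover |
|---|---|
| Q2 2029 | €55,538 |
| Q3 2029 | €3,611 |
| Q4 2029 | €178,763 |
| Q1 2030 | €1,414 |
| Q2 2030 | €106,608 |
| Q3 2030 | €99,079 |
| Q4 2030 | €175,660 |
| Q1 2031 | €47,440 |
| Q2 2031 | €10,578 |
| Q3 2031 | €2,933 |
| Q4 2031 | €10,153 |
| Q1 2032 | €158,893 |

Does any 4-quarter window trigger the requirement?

Yes

Q2 2029–Q1 2030: €55,538 + €3,611 + €178,763 + €1,414 = €239,326 (under)
Q3 2029–Q2 2030: €3,611 + €178,763 + €1,414 + €106,608 = €290,396 (under)
Q4 2029–Q3 2030: €178,763 + €1,414 + €106,608 + €99,079 = €385,864 (under)
Q1 2030–Q4 2030: €1,414 + €106,608 + €99,079 + €175,660 = €382,761 (under)
Q2 2030–Q1 2031: €106,608 + €99,079 + €175,660 + €47,440 = €428,787 (over)
Q3 2030–Q2 2031: €99,079 + €175,660 + €47,440 + €10,578 = €332,757 (under)
Q4 2030–Q3 2031: €175,660 + €47,440 + €10,578 + €2,933 = €236,611 (under)
Q1 2031–Q4 2031: €47,440 + €10,578 + €2,933 + €10,153 = €71,104 (under)
Q2 2031–Q1 2032: €10,578 + €2,933 + €10,153 + €158,893 = €182,557 (under)
At least one window exceeds €404,000.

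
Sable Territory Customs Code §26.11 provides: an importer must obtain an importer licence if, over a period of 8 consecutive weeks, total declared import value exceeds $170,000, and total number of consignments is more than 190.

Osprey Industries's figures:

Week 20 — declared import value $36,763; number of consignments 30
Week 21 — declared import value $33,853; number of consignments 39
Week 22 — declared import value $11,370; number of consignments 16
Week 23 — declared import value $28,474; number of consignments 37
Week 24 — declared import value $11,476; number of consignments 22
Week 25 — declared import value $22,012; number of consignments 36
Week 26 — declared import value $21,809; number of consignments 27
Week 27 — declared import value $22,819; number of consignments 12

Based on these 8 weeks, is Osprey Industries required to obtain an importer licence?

Yes

Total declared import value: $36,763 + $33,853 + $11,370 + $28,474 + $11,476 + $22,012 + $21,809 + $22,819 = $188,576 (> $170,000).
Total number of consignments: 30 + 39 + 16 + 37 + 22 + 36 + 27 + 12 = 219 (> 190).
The test is 'and': both thresholds are exceeded.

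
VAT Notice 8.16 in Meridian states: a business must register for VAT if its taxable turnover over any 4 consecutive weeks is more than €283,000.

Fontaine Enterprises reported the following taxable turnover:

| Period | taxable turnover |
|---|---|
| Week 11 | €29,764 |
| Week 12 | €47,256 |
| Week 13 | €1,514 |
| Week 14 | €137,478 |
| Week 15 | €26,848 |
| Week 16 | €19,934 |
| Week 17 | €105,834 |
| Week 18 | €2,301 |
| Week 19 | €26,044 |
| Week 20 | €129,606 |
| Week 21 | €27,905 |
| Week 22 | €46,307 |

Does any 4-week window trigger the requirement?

Week 11–Week 14: €29,764 + €47,256 + €1,514 + €137,478 = €216,012 (under)
Week 12–Week 15: €47,256 + €1,514 + €137,478 + €26,848 = €213,096 (under)
Week 13–Week 16: €1,514 + €137,478 + €26,848 + €19,934 = €185,774 (under)
Week 14–Week 17: €137,478 + €26,848 + €19,934 + €105,834 = €290,094 (over)
Week 15–Week 18: €26,848 + €19,934 + €105,834 + €2,301 = €154,917 (under)
Week 16–Week 19: €19,934 + €105,834 + €2,301 + €26,044 = €154,113 (under)
Week 17–Week 20: €105,834 + €2,301 + €26,044 + €129,606 = €263,785 (under)
Week 18–Week 21: €2,301 + €26,044 + €129,606 + €27,905 = €185,856 (under)
Week 19–Week 22: €26,044 + €129,606 + €27,905 + €46,307 = €229,862 (under)
At least one window exceeds €283,000.

Yes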